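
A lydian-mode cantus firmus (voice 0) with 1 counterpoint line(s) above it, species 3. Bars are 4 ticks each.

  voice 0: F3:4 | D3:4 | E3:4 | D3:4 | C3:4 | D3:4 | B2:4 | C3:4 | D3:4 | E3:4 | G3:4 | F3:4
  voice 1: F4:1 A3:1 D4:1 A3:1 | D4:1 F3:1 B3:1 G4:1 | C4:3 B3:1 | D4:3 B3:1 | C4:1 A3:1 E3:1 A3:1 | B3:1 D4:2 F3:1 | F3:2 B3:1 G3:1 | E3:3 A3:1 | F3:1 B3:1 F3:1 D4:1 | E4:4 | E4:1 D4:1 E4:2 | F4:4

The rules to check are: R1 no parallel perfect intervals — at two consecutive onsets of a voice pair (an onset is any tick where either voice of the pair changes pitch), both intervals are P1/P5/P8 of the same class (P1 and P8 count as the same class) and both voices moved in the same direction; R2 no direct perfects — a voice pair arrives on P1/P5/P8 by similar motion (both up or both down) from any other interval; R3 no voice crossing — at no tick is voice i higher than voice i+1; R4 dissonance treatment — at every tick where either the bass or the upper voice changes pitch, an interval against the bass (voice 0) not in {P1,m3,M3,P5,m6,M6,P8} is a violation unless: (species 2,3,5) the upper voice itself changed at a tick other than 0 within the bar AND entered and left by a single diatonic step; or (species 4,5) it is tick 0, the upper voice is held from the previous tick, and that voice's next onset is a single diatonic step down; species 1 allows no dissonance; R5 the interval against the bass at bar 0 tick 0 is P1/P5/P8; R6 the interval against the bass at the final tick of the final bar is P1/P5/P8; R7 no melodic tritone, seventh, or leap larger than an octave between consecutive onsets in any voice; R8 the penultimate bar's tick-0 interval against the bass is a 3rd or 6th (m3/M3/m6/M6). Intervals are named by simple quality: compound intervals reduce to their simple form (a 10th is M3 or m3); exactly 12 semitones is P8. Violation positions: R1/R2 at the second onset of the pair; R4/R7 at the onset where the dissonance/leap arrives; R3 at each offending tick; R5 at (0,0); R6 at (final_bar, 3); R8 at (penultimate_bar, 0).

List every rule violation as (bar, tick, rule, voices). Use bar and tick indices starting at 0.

bar 0: v0=F3 v1=F4 downbeat P8
bar 1: v0=D3 v1=D4 downbeat P8
bar 2: v0=E3 v1=C4 downbeat m6
bar 3: v0=D3 v1=D4 downbeat P8
bar 4: v0=C3 v1=C4 downbeat P8
bar 5: v0=D3 v1=B3 downbeat M6
bar 6: v0=B2 v1=F3 downbeat TT
bar 7: v0=C3 v1=E3 downbeat M3
bar 8: v0=D3 v1=F3 downbeat m3
bar 9: v0=E3 v1=E4 downbeat P8
bar 10: v0=G3 v1=E4 downbeat M6
bar 11: v0=F3 v1=F4 downbeat P8
  -> R7 @ bar 1 tick 2 v(1,): F3->B3 leap 6st
  -> R4 @ bar 1 tick 3 v(0, 1): D3/G4 P4 untreated
  -> R4 @ bar 6 tick 0 v(0, 1): B2/F3 TT untreated
  -> R7 @ bar 6 tick 2 v(1,): F3->B3 leap 6st
  -> R7 @ bar 8 tick 1 v(1,): F3->B3 leap 6st
  -> R7 @ bar 8 tick 2 v(1,): B3->F3 leap 6st
  -> R1 @ bar 9 tick 0 v(0, 1): D3/D4 P8 -> E3/E4 P8 similar

(1, 2, R7, (1,))
(1, 3, R4, (0, 1))
(6, 0, R4, (0, 1))
(6, 2, R7, (1,))
(8, 1, R7, (1,))
(8, 2, R7, (1,))
(9, 0, R1, (0, 1))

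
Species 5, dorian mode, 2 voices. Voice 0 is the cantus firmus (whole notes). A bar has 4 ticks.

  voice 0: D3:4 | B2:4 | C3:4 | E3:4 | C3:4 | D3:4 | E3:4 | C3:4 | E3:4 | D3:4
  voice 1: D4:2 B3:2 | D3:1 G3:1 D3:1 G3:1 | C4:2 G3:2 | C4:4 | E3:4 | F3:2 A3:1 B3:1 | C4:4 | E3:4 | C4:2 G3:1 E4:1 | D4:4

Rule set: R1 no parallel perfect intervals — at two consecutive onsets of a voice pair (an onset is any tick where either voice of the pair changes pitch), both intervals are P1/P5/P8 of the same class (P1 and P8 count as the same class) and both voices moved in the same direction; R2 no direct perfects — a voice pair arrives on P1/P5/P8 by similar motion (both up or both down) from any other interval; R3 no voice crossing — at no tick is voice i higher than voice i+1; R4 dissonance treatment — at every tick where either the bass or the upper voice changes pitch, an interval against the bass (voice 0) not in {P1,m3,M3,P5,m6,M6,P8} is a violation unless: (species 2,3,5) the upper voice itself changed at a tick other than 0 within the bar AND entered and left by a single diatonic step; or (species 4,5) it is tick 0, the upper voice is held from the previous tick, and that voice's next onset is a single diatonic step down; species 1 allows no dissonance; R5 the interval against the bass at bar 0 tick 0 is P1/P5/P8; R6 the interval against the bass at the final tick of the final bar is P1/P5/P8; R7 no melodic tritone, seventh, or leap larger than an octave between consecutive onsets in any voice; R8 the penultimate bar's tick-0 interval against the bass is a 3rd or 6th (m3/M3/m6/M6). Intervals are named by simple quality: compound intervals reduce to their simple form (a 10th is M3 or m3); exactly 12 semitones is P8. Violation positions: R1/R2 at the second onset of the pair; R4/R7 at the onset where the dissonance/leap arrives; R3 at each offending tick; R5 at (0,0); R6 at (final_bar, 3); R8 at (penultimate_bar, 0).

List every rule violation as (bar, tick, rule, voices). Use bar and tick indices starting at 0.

(2, 0, R2, (0, 1))
(9, 0, R1, (0, 1))

bar 0: v0=D3 v1=D4 downbeat P8
bar 1: v0=B2 v1=D3 downbeat m3
bar 2: v0=C3 v1=C4 downbeat P8
bar 3: v0=E3 v1=C4 downbeat m6
bar 4: v0=C3 v1=E3 downbeat M3
bar 5: v0=D3 v1=F3 downbeat m3
bar 6: v0=E3 v1=C4 downbeat m6
bar 7: v0=C3 v1=E3 downbeat M3
bar 8: v0=E3 v1=C4 downbeat m6
bar 9: v0=D3 v1=D4 downbeat P8
  -> R2 @ bar 2 tick 0 v(0, 1): B2/G3 m6 -> C3/C4 P8 similar
  -> R1 @ bar 9 tick 0 v(0, 1): E3/E4 P8 -> D3/D4 P8 similar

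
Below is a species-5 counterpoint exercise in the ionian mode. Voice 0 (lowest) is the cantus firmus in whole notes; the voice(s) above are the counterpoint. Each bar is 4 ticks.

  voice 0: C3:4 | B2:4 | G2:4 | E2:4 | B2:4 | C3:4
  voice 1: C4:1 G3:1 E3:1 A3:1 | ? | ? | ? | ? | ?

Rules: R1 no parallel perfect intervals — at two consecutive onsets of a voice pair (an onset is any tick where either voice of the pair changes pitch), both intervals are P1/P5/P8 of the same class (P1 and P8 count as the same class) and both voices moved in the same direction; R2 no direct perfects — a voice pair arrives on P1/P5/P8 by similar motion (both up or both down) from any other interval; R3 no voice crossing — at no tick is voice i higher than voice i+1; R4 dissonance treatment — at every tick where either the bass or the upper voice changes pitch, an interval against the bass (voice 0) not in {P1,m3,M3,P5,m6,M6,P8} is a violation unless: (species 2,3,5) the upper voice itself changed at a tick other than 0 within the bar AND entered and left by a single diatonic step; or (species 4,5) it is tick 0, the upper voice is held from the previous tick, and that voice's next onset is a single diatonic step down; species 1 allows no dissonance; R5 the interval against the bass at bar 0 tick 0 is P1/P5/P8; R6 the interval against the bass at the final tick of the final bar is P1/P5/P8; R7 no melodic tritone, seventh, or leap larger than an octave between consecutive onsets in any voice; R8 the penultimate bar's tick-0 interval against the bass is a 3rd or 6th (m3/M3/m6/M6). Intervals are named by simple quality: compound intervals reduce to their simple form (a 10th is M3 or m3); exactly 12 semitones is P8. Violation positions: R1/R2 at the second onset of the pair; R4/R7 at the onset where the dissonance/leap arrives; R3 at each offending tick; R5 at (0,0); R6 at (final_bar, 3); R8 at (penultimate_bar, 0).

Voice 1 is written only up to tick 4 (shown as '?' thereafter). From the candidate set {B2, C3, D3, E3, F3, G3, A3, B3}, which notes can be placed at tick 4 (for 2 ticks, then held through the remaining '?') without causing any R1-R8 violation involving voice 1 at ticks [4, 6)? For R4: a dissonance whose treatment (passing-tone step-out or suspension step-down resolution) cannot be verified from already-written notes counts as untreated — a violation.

B2: violates R2,R7
C3: violates R4
D3: legal
E3: violates R4
F3: violates R4
G3: legal
A3: violates R4
B3: legal

{B3, D3, G3}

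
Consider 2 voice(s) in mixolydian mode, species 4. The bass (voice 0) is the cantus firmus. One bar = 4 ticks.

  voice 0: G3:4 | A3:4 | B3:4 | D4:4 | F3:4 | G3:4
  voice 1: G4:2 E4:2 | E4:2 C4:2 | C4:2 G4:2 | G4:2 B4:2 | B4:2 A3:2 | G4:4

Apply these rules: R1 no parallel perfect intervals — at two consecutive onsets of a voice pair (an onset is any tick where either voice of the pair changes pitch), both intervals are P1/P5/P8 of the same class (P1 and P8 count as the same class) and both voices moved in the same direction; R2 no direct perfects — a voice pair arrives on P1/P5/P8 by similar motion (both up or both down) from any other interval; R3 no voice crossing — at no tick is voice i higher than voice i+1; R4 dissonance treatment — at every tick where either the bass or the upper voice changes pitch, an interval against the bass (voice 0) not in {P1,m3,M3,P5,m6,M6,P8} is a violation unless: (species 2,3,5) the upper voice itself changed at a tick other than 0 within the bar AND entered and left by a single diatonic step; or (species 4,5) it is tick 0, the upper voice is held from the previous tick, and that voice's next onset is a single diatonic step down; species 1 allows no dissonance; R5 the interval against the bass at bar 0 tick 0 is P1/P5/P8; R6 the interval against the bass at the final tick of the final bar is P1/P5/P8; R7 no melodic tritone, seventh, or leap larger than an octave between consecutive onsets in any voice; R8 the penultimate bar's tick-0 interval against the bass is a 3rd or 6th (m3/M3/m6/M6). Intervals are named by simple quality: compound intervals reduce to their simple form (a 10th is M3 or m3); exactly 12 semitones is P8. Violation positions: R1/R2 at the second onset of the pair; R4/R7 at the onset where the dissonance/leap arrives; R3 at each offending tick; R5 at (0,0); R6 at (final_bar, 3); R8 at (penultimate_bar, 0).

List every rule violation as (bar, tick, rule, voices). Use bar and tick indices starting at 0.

(2, 0, R4, (0, 1))
(3, 0, R4, (0, 1))
(4, 0, R4, (0, 1))
(4, 0, R8, (0, 1))
(4, 2, R7, (1,))
(5, 0, R2, (0, 1))
(5, 0, R7, (1,))

bar 0: v0=G3 v1=G4 downbeat P8
bar 1: v0=A3 v1=E4 downbeat P5
bar 2: v0=B3 v1=C4 downbeat m2
bar 3: v0=D4 v1=G4 downbeat P4
bar 4: v0=F3 v1=B4 downbeat TT
bar 5: v0=G3 v1=G4 downbeat P8
  -> R4 @ bar 2 tick 0 v(0, 1): B3/C4 m2 untreated
  -> R4 @ bar 3 tick 0 v(0, 1): D4/G4 P4 untreated
  -> R4 @ bar 4 tick 0 v(0, 1): F3/B4 TT untreated
  -> R8 @ bar 4 tick 0 v(0, 1): penult TT not 3rd/6th
  -> R7 @ bar 4 tick 2 v(1,): B4->A3 leap 14st
  -> R2 @ bar 5 tick 0 v(0, 1): F3/A3 M3 -> G3/G4 P8 similar
  -> R7 @ bar 5 tick 0 v(1,): A3->G4 leap 10st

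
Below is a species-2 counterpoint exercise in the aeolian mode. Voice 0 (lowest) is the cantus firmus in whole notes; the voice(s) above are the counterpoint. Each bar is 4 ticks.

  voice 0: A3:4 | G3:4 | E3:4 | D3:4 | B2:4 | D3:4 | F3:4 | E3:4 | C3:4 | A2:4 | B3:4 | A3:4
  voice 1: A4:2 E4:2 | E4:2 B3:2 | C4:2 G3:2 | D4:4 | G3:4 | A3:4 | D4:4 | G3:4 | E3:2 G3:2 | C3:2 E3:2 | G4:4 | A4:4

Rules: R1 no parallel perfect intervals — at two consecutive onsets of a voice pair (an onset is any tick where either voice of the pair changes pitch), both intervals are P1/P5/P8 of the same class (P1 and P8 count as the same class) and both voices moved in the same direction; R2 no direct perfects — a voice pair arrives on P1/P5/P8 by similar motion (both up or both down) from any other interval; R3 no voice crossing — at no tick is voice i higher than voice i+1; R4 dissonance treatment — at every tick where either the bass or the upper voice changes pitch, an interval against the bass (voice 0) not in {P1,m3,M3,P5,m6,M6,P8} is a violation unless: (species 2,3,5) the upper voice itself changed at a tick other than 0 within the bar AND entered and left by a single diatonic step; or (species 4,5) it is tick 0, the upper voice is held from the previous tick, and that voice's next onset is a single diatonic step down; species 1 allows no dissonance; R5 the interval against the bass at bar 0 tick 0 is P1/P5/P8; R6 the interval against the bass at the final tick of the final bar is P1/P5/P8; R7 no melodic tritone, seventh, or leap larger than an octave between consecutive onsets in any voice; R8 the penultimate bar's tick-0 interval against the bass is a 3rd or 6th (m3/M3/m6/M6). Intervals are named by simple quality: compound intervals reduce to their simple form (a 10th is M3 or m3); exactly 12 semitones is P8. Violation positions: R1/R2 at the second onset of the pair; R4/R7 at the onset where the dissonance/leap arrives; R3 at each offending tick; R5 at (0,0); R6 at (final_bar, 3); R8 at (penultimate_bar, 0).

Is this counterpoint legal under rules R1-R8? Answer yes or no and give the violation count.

bar 0: v0=A3 v1=A4 (P8)
bar 1: v0=G3 v1=E4 (M6)
bar 2: v0=E3 v1=C4 (m6)
bar 3: v0=D3 v1=D4 (P8)
bar 4: v0=B2 v1=G3 (m6)
bar 5: v0=D3 v1=A3 (P5)
bar 6: v0=F3 v1=D4 (M6)
bar 7: v0=E3 v1=G3 (m3)
bar 8: v0=C3 v1=E3 (M3)
bar 9: v0=A2 v1=C3 (m3)
bar 10: v0=B3 v1=G4 (m6)
bar 11: v0=A3 v1=A4 (P8)
  R2 @ bar5.0: B2/G3 m6 -> D3/A3 P5 similar
  R7 @ bar10.0: A2->B3 leap 14st
  R7 @ bar10.0: E3->G4 leap 15st

No (3 violations)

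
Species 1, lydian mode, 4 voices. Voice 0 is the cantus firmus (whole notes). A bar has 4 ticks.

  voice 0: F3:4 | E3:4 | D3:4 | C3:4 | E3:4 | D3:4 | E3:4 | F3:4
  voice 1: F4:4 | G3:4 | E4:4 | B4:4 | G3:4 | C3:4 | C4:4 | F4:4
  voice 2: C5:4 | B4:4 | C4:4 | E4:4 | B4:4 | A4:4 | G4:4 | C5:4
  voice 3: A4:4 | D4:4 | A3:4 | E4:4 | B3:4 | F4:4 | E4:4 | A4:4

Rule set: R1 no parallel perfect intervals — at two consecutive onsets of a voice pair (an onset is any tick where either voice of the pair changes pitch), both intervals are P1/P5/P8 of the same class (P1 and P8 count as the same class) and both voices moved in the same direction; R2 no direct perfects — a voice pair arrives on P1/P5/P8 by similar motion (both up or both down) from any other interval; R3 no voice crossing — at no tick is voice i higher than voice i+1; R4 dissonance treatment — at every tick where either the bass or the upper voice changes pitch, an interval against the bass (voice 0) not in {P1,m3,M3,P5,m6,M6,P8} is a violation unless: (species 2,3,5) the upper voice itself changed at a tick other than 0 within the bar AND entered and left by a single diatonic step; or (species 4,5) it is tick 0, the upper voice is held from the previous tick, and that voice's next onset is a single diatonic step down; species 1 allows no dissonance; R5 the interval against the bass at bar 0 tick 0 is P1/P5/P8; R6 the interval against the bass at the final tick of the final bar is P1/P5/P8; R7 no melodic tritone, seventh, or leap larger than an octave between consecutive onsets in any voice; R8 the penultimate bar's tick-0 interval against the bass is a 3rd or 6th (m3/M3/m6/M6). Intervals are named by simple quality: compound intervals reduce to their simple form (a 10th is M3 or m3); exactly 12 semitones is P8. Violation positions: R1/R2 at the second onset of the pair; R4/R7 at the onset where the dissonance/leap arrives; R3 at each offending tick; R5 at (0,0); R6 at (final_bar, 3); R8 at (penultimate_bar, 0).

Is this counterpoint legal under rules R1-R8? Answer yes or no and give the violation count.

bar 0: v0=F3 v1=F4 v2=C5 v3=A4 (M3)
bar 1: v0=E3 v1=G3 v2=B4 v3=D4 (m7)
bar 2: v0=D3 v1=E4 v2=C4 v3=A3 (P5)
bar 3: v0=C3 v1=B4 v2=E4 v3=E4 (M3)
bar 4: v0=E3 v1=G3 v2=B4 v3=B3 (P5)
bar 5: v0=D3 v1=C3 v2=A4 v3=F4 (m3)
bar 6: v0=E3 v1=C4 v2=G4 v3=E4 (P8)
bar 7: v0=F3 v1=F4 v2=C5 v3=A4 (M3)
  R3 @ bar0.0: C5 above A4
  R5 @ bar0.0: opens on M3
  R3 @ bar0.1: C5 above A4
  R3 @ bar0.2: C5 above A4
  R3 @ bar0.3: C5 above A4
  R1 @ bar1.0: F3/C5 P5 -> E3/B4 P5 similar
  R2 @ bar1.0: F4/A4 M3 -> G3/D4 P5 similar
  R3 @ bar1.0: B4 above D4
  R4 @ bar1.0: E3/D4 m7 untreated
  R7 @ bar1.0: F4->G3 leap 10st
  R3 @ bar1.1: B4 above D4
  R3 @ bar1.2: B4 above D4
  R3 @ bar1.3: B4 above D4
  R2 @ bar2.0: E3/D4 m7 -> D3/A3 P5 similar
  R3 @ bar2.0: E4 above C4
  R3 @ bar2.0: C4 above A3
  R4 @ bar2.0: D3/E4 M2 untreated
  R4 @ bar2.0: D3/C4 m7 untreated
  R7 @ bar2.0: B4->C4 leap 11st
  R3 @ bar2.1: E4 above C4
  R3 @ bar2.1: C4 above A3
  R3 @ bar2.2: E4 above C4
  R3 @ bar2.2: C4 above A3
  R3 @ bar2.3: E4 above C4
  R3 @ bar2.3: C4 above A3
  R1 @ bar3.0: E4/A3 P5 -> B4/E4 P5 similar
  R2 @ bar3.0: E4/C4 M3 -> B4/E4 P5 similar
  R2 @ bar3.0: C4/A3 m3 -> E4/E4 P1 similar
  R3 @ bar3.0: B4 above E4
  R4 @ bar3.0: C3/B4 M7 untreated
  R3 @ bar3.1: B4 above E4
  R3 @ bar3.2: B4 above E4
  R3 @ bar3.3: B4 above E4
  R2 @ bar4.0: C3/E4 M3 -> E3/B4 P5 similar
  R3 @ bar4.0: B4 above B3
  R7 @ bar4.0: B4->G3 leap 16st
  R3 @ bar4.1: B4 above B3
  R3 @ bar4.2: B4 above B3
  R3 @ bar4.3: B4 above B3
  R1 @ bar5.0: E3/B4 P5 -> D3/A4 P5 similar
  R3 @ bar5.0: D3 above C3
  R3 @ bar5.0: A4 above F4
  R4 @ bar5.0: D3/C3 M2 untreated
  R7 @ bar5.0: B3->F4 leap 6st
  R3 @ bar5.1: D3 above C3
  R3 @ bar5.1: A4 above F4
  R3 @ bar5.2: D3 above C3
  R3 @ bar5.2: A4 above F4
  R3 @ bar5.3: D3 above C3
  R3 @ bar5.3: A4 above F4
  R3 @ bar6.0: G4 above E4
  R8 @ bar6.0: penult P8 not 3rd/6th
  R3 @ bar6.1: G4 above E4
  R3 @ bar6.2: G4 above E4
  R3 @ bar6.3: G4 above E4
  R1 @ bar7.0: C4/G4 P5 -> F4/C5 P5 similar
  R2 @ bar7.0: E3/C4 m6 -> F3/F4 P8 similar
  R2 @ bar7.0: E3/G4 m3 -> F3/C5 P5 similar
  R3 @ bar7.0: C5 above A4
  R3 @ bar7.1: C5 above A4
  R3 @ bar7.2: C5 above A4
  R3 @ bar7.3: C5 above A4
  R6 @ bar7.3: closes on M3

No (63 violations)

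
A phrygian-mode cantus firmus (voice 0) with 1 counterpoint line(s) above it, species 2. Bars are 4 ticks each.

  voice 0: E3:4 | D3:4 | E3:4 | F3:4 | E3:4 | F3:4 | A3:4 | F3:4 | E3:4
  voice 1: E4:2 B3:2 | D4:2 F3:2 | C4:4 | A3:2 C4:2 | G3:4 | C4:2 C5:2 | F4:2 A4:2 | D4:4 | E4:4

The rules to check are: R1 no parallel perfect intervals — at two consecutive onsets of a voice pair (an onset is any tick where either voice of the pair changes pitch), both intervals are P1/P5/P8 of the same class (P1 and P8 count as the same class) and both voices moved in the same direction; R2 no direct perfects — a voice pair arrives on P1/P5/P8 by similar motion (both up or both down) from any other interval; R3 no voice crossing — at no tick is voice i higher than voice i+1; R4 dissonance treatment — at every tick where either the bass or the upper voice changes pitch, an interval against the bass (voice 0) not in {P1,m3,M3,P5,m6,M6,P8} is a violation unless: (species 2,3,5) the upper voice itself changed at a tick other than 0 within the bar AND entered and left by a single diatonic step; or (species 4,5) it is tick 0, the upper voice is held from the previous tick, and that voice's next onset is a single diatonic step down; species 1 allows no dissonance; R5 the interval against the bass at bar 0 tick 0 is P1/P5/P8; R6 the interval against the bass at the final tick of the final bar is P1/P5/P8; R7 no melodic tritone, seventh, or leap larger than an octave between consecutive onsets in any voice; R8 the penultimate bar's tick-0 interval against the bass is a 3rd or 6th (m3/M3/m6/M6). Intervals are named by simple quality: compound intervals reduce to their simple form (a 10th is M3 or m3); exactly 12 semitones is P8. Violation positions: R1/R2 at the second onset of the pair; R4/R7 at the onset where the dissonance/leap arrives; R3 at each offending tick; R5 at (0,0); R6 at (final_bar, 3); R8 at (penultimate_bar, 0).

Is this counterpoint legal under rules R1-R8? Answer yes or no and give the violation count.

No (1 violations)

bar 0: v0=E3 v1=E4 (P8)
bar 1: v0=D3 v1=D4 (P8)
bar 2: v0=E3 v1=C4 (m6)
bar 3: v0=F3 v1=A3 (M3)
bar 4: v0=E3 v1=G3 (m3)
bar 5: v0=F3 v1=C4 (P5)
bar 6: v0=A3 v1=F4 (m6)
bar 7: v0=F3 v1=D4 (M6)
bar 8: v0=E3 v1=E4 (P8)
  R2 @ bar5.0: E3/G3 m3 -> F3/C4 P5 similar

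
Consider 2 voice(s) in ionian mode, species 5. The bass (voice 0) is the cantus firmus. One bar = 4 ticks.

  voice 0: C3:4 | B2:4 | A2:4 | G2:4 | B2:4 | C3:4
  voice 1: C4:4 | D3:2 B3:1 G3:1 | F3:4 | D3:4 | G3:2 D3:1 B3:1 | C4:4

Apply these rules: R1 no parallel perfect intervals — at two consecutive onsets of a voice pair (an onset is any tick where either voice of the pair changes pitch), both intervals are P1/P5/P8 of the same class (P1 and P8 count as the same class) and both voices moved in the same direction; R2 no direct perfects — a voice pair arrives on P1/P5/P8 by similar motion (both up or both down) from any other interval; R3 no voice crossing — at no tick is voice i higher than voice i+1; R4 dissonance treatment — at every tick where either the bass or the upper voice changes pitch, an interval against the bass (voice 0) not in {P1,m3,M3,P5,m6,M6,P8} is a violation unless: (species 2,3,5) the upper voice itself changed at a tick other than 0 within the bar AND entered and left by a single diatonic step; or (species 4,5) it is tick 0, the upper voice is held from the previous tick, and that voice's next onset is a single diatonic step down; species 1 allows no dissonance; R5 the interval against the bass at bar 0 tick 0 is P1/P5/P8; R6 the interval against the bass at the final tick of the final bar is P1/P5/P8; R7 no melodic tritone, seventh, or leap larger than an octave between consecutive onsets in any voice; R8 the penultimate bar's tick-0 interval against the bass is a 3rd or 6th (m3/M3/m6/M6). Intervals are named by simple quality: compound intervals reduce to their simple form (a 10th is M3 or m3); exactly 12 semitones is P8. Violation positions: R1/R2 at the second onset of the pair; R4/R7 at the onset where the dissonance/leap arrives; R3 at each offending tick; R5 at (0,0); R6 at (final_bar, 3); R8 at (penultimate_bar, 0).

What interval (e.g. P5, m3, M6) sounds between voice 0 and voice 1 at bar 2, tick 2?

m6

voice 0=A2 voice 1=F3 -> m6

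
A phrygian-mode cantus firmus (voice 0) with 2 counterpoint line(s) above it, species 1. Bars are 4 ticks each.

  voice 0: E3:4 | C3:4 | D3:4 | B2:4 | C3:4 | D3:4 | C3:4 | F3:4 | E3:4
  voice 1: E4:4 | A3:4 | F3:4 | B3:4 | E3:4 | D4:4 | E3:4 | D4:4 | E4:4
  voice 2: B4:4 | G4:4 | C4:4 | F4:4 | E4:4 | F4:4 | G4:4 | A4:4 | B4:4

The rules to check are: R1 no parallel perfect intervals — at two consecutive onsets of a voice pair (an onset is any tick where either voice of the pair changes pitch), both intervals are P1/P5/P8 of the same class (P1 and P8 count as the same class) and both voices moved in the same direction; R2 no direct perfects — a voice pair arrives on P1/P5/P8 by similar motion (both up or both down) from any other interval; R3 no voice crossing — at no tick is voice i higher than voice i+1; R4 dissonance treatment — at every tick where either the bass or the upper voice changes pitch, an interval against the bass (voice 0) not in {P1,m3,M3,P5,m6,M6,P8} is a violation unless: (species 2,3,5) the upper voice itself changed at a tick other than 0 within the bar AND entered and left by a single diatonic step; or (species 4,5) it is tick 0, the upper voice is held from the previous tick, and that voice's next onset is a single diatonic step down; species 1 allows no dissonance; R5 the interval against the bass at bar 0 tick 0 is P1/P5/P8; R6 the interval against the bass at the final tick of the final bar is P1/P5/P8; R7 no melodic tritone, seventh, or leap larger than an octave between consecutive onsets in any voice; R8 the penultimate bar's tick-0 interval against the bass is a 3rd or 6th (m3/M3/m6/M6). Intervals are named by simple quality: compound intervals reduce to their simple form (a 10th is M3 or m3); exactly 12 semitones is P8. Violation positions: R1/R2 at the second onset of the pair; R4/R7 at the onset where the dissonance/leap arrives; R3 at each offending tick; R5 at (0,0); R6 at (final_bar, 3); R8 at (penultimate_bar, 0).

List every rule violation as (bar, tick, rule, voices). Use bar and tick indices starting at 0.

bar 0: v0=E3 v1=E4 v2=B4 downbeat P5
bar 1: v0=C3 v1=A3 v2=G4 downbeat P5
bar 2: v0=D3 v1=F3 v2=C4 downbeat m7
bar 3: v0=B2 v1=B3 v2=F4 downbeat TT
bar 4: v0=C3 v1=E3 v2=E4 downbeat M3
bar 5: v0=D3 v1=D4 v2=F4 downbeat m3
bar 6: v0=C3 v1=E3 v2=G4 downbeat P5
bar 7: v0=F3 v1=D4 v2=A4 downbeat M3
bar 8: v0=E3 v1=E4 v2=B4 downbeat P5
  -> R1 @ bar 1 tick 0 v(0, 2): E3/B4 P5 -> C3/G4 P5 similar
  -> R2 @ bar 2 tick 0 v(1, 2): A3/G4 m7 -> F3/C4 P5 similar
  -> R4 @ bar 2 tick 0 v(0, 2): D3/C4 m7 untreated
  -> R4 @ bar 3 tick 0 v(0, 2): B2/F4 TT untreated
  -> R7 @ bar 3 tick 0 v(1,): F3->B3 leap 6st
  -> R2 @ bar 4 tick 0 v(1, 2): B3/F4 TT -> E3/E4 P8 similar
  -> R2 @ bar 5 tick 0 v(0, 1): C3/E3 M3 -> D3/D4 P8 similar
  -> R7 @ bar 5 tick 0 v(1,): E3->D4 leap 10st
  -> R7 @ bar 6 tick 0 v(1,): D4->E3 leap 10st
  -> R2 @ bar 7 tick 0 v(1, 2): E3/G4 m3 -> D4/A4 P5 similar
  -> R7 @ bar 7 tick 0 v(1,): E3->D4 leap 10st
  -> R1 @ bar 8 tick 0 v(1, 2): D4/A4 P5 -> E4/B4 P5 similar

(1, 0, R1, (0, 2))
(2, 0, R2, (1, 2))
(2, 0, R4, (0, 2))
(3, 0, R4, (0, 2))
(3, 0, R7, (1,))
(4, 0, R2, (1, 2))
(5, 0, R2, (0, 1))
(5, 0, R7, (1,))
(6, 0, R7, (1,))
(7, 0, R2, (1, 2))
(7, 0, R7, (1,))
(8, 0, R1, (1, 2))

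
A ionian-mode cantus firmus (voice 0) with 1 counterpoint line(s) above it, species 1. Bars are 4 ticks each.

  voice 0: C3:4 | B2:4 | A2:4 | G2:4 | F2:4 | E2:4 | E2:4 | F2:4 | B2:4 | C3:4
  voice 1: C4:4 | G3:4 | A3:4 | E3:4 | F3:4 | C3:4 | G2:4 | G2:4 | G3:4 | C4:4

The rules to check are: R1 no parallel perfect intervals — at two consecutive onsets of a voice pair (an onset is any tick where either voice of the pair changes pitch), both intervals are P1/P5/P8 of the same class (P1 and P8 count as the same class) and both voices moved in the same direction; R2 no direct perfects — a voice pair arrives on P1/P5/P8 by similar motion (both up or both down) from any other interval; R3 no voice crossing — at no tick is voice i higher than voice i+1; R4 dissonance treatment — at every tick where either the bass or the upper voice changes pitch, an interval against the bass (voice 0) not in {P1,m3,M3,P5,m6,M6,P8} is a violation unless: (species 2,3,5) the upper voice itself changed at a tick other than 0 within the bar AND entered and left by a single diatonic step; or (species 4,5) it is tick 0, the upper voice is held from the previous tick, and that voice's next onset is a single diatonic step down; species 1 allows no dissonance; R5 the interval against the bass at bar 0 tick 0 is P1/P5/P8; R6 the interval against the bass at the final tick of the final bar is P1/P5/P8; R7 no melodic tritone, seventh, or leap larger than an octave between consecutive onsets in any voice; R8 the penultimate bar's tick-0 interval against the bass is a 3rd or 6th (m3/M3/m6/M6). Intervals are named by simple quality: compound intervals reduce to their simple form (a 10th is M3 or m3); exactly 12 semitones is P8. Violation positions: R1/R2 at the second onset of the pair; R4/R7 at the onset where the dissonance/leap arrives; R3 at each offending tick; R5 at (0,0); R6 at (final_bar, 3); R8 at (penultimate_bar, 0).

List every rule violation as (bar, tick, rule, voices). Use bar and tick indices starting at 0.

(7, 0, R4, (0, 1))
(8, 0, R7, (0,))
(9, 0, R2, (0, 1))

bar 0: v0=C3 v1=C4 downbeat P8
bar 1: v0=B2 v1=G3 downbeat m6
bar 2: v0=A2 v1=A3 downbeat P8
bar 3: v0=G2 v1=E3 downbeat M6
bar 4: v0=F2 v1=F3 downbeat P8
bar 5: v0=E2 v1=C3 downbeat m6
bar 6: v0=E2 v1=G2 downbeat m3
bar 7: v0=F2 v1=G2 downbeat M2
bar 8: v0=B2 v1=G3 downbeat m6
bar 9: v0=C3 v1=C4 downbeat P8
  -> R4 @ bar 7 tick 0 v(0, 1): F2/G2 M2 untreated
  -> R7 @ bar 8 tick 0 v(0,): F2->B2 leap 6st
  -> R2 @ bar 9 tick 0 v(0, 1): B2/G3 m6 -> C3/C4 P8 similar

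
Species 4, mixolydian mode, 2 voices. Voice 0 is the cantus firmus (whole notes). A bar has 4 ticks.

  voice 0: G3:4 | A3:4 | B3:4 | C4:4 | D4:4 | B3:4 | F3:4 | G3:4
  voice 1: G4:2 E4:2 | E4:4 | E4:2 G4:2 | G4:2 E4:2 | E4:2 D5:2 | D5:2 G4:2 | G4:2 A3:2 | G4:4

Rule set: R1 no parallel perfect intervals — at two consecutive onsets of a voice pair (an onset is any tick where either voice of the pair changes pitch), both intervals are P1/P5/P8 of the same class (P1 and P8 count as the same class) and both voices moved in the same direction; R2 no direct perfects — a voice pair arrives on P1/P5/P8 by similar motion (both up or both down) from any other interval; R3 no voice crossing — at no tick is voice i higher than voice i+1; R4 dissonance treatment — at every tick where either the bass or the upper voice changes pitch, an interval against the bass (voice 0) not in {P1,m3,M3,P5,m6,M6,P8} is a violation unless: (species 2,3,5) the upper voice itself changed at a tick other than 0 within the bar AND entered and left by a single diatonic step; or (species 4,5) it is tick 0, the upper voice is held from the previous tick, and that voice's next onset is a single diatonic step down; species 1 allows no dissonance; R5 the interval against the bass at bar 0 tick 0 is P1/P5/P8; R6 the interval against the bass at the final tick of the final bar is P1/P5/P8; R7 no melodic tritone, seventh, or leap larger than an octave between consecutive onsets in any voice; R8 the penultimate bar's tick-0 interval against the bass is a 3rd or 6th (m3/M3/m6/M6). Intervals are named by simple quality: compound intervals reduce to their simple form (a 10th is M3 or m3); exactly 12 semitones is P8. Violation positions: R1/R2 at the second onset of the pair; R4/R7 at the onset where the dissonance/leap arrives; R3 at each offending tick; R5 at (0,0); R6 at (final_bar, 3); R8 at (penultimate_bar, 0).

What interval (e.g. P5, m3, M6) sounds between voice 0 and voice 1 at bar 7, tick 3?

P8

voice 0=G3 voice 1=G4 -> P8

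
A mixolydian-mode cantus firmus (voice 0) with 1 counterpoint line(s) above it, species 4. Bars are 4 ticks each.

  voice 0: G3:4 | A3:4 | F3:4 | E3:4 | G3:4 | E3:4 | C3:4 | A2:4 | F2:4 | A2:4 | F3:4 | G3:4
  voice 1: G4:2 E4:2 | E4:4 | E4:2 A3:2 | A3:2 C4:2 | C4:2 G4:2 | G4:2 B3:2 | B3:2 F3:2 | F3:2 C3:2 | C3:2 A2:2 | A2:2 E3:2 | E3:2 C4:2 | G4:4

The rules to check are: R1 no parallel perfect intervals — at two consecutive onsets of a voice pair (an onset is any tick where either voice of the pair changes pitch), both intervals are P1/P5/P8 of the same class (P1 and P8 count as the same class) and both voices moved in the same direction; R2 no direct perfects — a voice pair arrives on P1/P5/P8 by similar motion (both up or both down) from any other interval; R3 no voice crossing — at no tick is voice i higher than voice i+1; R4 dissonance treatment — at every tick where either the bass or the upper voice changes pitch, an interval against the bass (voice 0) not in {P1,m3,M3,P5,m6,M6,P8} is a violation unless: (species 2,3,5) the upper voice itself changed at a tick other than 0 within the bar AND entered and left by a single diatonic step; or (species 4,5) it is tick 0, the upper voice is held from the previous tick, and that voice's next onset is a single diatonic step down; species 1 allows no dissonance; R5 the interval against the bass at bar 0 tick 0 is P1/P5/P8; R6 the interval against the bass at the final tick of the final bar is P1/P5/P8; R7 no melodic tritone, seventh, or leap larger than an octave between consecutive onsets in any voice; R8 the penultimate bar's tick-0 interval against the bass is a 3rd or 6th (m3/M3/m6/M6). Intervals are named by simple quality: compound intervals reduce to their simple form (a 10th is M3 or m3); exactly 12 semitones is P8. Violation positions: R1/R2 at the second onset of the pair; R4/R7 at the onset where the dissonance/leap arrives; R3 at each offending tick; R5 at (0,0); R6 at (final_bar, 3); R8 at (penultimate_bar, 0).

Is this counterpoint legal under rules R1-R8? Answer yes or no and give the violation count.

No (11 violations)

bar 0: v0=G3 v1=G4 (P8)
bar 1: v0=A3 v1=E4 (P5)
bar 2: v0=F3 v1=E4 (M7)
bar 3: v0=E3 v1=A3 (P4)
bar 4: v0=G3 v1=C4 (P4)
bar 5: v0=E3 v1=G4 (m3)
bar 6: v0=C3 v1=B3 (M7)
bar 7: v0=A2 v1=F3 (m6)
bar 8: v0=F2 v1=C3 (P5)
bar 9: v0=A2 v1=A2 (P1)
bar 10: v0=F3 v1=E3 (m2)
bar 11: v0=G3 v1=G4 (P8)
  R4 @ bar2.0: F3/E4 M7 untreated
  R4 @ bar3.0: E3/A3 P4 untreated
  R4 @ bar4.0: G3/C4 P4 untreated
  R4 @ bar6.0: C3/B3 M7 untreated
  R4 @ bar6.2: C3/F3 P4 untreated
  R7 @ bar6.2: B3->F3 leap 6st
  R3 @ bar10.0: F3 above E3
  R4 @ bar10.0: F3/E3 m2 untreated
  R8 @ bar10.0: penult m2 not 3rd/6th
  R3 @ bar10.1: F3 above E3
  R2 @ bar11.0: F3/C4 P5 -> G3/G4 P8 similar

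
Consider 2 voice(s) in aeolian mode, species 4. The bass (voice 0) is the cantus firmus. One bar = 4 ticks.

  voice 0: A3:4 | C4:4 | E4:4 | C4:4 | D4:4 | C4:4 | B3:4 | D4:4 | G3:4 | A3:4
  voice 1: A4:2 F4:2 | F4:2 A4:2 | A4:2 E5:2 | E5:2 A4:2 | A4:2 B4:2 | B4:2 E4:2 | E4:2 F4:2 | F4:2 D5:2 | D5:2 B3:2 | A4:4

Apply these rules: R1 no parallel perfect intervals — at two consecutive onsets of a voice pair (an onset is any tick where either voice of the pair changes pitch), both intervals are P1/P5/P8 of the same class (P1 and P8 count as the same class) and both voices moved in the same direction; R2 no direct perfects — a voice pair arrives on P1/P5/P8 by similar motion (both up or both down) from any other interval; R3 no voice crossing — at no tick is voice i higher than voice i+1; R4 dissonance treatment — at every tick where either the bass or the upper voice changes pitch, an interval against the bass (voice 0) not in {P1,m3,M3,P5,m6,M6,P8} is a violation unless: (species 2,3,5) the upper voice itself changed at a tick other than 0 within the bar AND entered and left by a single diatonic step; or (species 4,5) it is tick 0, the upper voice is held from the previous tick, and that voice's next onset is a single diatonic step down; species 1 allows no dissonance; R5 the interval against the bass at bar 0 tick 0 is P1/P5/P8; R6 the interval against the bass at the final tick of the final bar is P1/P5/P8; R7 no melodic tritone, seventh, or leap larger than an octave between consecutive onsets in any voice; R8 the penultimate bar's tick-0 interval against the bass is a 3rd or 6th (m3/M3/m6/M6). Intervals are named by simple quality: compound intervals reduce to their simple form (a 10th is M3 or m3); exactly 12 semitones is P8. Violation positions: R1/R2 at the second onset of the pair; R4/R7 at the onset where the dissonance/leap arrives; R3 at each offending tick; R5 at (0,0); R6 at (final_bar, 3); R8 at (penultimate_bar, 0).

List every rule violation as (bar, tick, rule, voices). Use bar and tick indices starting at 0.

bar 0: v0=A3 v1=A4 downbeat P8
bar 1: v0=C4 v1=F4 downbeat P4
bar 2: v0=E4 v1=A4 downbeat P4
bar 3: v0=C4 v1=E5 downbeat M3
bar 4: v0=D4 v1=A4 downbeat P5
bar 5: v0=C4 v1=B4 downbeat M7
bar 6: v0=B3 v1=E4 downbeat P4
bar 7: v0=D4 v1=F4 downbeat m3
bar 8: v0=G3 v1=D5 downbeat P5
bar 9: v0=A3 v1=A4 downbeat P8
  -> R4 @ bar 1 tick 0 v(0, 1): C4/F4 P4 untreated
  -> R4 @ bar 2 tick 0 v(0, 1): E4/A4 P4 untreated
  -> R4 @ bar 5 tick 0 v(0, 1): C4/B4 M7 untreated
  -> R4 @ bar 6 tick 0 v(0, 1): B3/E4 P4 untreated
  -> R4 @ bar 6 tick 2 v(0, 1): B3/F4 TT untreated
  -> R8 @ bar 8 tick 0 v(0, 1): penult P5 not 3rd/6th
  -> R7 @ bar 8 tick 2 v(1,): D5->B3 leap 15st
  -> R2 @ bar 9 tick 0 v(0, 1): G3/B3 M3 -> A3/A4 P8 similar
  -> R7 @ bar 9 tick 0 v(1,): B3->A4 leap 10st

(1, 0, R4, (0, 1))
(2, 0, R4, (0, 1))
(5, 0, R4, (0, 1))
(6, 0, R4, (0, 1))
(6, 2, R4, (0, 1))
(8, 0, R8, (0, 1))
(8, 2, R7, (1,))
(9, 0, R2, (0, 1))
(9, 0, R7, (1,))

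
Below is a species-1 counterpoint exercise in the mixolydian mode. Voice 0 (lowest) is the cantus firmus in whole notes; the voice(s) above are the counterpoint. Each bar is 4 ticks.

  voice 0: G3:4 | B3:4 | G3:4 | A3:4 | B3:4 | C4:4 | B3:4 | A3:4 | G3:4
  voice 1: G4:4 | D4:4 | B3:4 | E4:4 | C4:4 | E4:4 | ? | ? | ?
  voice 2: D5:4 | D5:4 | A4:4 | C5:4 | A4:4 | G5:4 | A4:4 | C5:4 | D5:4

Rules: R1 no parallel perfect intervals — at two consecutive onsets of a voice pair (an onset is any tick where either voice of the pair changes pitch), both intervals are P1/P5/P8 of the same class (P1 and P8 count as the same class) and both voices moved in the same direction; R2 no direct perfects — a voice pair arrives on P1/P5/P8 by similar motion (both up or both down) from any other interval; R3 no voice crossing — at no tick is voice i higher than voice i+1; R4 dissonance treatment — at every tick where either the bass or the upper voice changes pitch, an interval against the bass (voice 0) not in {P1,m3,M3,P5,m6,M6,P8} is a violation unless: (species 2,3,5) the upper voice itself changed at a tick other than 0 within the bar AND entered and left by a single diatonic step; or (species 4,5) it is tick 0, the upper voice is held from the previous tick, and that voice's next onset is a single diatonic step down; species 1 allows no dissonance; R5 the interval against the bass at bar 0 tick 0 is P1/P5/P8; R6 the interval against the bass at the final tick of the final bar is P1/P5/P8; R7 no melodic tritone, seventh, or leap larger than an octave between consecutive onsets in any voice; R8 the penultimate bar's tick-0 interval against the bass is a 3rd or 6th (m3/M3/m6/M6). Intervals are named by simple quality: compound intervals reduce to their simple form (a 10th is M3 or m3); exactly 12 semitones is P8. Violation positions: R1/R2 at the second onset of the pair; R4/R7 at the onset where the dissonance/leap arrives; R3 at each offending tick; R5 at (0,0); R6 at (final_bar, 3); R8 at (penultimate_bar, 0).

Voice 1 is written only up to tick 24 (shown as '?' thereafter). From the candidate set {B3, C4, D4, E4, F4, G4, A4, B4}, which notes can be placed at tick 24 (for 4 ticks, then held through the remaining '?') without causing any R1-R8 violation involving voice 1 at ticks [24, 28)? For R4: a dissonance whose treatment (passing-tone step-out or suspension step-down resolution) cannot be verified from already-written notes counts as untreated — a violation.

{G4}

B3: violates R2
C4: violates R4
D4: violates R2
E4: violates R4
F4: violates R4
G4: legal
A4: violates R4
B4: violates R3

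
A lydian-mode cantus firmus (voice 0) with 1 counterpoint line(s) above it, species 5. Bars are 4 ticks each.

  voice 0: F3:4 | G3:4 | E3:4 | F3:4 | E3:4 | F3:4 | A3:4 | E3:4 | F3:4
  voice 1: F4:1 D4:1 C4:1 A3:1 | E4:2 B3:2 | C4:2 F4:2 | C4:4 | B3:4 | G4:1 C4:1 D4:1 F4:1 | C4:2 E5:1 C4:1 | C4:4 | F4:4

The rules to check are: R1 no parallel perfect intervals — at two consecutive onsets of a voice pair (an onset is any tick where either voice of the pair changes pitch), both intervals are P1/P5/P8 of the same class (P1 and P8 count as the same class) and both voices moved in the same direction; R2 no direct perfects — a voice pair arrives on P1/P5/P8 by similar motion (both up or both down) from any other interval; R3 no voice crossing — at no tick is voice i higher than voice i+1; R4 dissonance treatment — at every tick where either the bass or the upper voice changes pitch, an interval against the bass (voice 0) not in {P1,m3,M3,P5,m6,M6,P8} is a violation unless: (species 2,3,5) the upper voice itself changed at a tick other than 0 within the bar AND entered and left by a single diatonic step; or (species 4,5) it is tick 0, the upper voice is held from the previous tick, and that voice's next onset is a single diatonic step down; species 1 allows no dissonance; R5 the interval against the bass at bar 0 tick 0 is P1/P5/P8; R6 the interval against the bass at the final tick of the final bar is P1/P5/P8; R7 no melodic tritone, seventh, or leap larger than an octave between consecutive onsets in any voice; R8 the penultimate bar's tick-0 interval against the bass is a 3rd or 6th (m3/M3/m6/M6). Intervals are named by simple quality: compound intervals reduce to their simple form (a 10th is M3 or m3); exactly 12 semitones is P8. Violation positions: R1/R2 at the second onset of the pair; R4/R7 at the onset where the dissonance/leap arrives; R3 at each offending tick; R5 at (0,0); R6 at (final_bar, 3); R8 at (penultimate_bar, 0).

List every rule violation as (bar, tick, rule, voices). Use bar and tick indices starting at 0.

bar 0: v0=F3 v1=F4 downbeat P8
bar 1: v0=G3 v1=E4 downbeat M6
bar 2: v0=E3 v1=C4 downbeat m6
bar 3: v0=F3 v1=C4 downbeat P5
bar 4: v0=E3 v1=B3 downbeat P5
bar 5: v0=F3 v1=G4 downbeat M2
bar 6: v0=A3 v1=C4 downbeat m3
bar 7: v0=E3 v1=C4 downbeat m6
bar 8: v0=F3 v1=F4 downbeat P8
  -> R4 @ bar 2 tick 2 v(0, 1): E3/F4 m2 untreated
  -> R1 @ bar 4 tick 0 v(0, 1): F3/C4 P5 -> E3/B3 P5 similar
  -> R4 @ bar 5 tick 0 v(0, 1): F3/G4 M2 untreated
  -> R7 @ bar 6 tick 2 v(1,): C4->E5 leap 16st
  -> R7 @ bar 6 tick 3 v(1,): E5->C4 leap 16st
  -> R2 @ bar 8 tick 0 v(0, 1): E3/C4 m6 -> F3/F4 P8 similar

(2, 2, R4, (0, 1))
(4, 0, R1, (0, 1))
(5, 0, R4, (0, 1))
(6, 2, R7, (1,))
(6, 3, R7, (1,))
(8, 0, R2, (0, 1))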